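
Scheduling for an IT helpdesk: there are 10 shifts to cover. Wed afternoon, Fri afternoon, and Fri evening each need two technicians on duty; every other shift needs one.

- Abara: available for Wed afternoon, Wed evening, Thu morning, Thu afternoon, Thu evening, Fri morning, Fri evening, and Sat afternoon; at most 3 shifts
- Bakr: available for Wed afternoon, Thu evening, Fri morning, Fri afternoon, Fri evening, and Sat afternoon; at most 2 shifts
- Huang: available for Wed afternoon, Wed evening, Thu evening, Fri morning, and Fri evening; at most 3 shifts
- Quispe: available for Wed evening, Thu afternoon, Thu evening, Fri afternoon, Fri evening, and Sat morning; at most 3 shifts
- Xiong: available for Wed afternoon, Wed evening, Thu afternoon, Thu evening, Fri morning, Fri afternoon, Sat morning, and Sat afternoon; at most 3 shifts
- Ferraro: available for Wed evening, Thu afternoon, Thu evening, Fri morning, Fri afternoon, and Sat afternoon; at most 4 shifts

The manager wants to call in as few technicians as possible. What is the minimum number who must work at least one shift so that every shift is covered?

13 slots to fill and no one can take more than 4, so at least ⌈13/4⌉ = 4 technicians are needed.
Abara, Huang, Quispe, and Ferraro alone can cover everything: Wed afternoon→Abara+Huang, Wed evening→Ferraro, Thu morning→Abara, Thu afternoon→Ferraro, Thu evening→Ferraro, Fri morning→Huang, Fri afternoon→Quispe+Ferraro, Fri evening→Huang+Quispe, Sat morning→Quispe, Sat afternoon→Abara.

4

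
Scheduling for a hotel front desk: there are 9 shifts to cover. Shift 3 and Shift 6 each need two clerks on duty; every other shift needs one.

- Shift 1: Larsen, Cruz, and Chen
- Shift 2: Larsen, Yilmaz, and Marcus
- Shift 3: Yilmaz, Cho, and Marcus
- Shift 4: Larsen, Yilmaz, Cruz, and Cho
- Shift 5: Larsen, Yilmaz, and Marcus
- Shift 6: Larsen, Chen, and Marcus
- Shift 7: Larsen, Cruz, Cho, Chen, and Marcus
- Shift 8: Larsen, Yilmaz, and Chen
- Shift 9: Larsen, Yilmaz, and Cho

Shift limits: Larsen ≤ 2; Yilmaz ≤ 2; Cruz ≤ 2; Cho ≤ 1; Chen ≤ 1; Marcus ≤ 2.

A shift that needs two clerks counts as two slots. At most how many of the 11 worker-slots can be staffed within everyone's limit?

Total capacity across all clerks is 2+2+2+1+1+2 = 10, and 11 slots are needed, so at most 10 can be filled.
An assignment achieving 10: Shift 1→Larsen, Shift 2→Larsen, Shift 3→Yilmaz+Cho, Shift 4→Cruz, Shift 5→Marcus, Shift 6→Chen+Marcus, Shift 7→Cruz, Shift 8→Yilmaz.
Loads: Larsen 2/2, Yilmaz 2/2, Cruz 2/2, Cho 1/1, Chen 1/1, Marcus 2/2.

10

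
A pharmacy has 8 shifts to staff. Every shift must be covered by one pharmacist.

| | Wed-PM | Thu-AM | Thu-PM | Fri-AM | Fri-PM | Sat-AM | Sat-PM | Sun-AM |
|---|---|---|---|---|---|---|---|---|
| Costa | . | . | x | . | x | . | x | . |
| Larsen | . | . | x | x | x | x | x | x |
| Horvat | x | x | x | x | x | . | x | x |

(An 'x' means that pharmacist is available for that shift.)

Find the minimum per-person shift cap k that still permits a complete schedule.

3

With 3 pharmacists and 8 worker-slots to fill, someone must work at least ⌈8/3⌉ = 3 shifts, so k ≥ 3.
k = 3 works: Wed-PM→Horvat, Thu-AM→Horvat, Thu-PM→Costa, Fri-AM→Larsen, Fri-PM→Costa, Sat-AM→Larsen, Sat-PM→Costa, Sun-AM→Larsen.
Loads: Costa 3, Larsen 3, Horvat 2 — all ≤ 3.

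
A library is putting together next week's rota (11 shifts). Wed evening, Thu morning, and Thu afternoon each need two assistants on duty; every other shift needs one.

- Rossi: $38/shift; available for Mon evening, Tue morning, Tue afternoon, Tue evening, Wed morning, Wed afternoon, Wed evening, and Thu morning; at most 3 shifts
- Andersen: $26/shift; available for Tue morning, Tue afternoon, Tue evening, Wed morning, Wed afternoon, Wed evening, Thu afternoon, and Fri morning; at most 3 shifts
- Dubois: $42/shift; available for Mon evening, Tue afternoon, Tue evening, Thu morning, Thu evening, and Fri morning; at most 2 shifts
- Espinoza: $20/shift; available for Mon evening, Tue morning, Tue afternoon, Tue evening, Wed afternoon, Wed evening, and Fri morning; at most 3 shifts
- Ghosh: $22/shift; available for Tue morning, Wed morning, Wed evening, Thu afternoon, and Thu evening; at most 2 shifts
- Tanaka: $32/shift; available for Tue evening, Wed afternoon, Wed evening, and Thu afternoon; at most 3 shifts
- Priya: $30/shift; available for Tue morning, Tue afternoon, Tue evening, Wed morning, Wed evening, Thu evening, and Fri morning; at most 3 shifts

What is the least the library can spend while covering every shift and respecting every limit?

Thu morning can only be covered by Rossi and Dubois, so that assignment is forced.
Picking the cheapest available assistant for each shift independently would cost $334, but that ignores the shift limits.
An optimal schedule: Mon evening→Espinoza, Tue morning→Andersen, Tue afternoon→Priya, Tue evening→Priya, Wed morning→Andersen, Wed afternoon→Espinoza, Wed evening→Priya+Tanaka, Thu morning→Rossi+Dubois, Thu afternoon→Ghosh+Andersen, Thu evening→Ghosh, Fri morning→Espinoza.
Total: 20 + 26 + 30 + 30 + 26 + 20 + 30 + 32 + 38 + 42 + 22 + 26 + 22 + 20 = $384.

$384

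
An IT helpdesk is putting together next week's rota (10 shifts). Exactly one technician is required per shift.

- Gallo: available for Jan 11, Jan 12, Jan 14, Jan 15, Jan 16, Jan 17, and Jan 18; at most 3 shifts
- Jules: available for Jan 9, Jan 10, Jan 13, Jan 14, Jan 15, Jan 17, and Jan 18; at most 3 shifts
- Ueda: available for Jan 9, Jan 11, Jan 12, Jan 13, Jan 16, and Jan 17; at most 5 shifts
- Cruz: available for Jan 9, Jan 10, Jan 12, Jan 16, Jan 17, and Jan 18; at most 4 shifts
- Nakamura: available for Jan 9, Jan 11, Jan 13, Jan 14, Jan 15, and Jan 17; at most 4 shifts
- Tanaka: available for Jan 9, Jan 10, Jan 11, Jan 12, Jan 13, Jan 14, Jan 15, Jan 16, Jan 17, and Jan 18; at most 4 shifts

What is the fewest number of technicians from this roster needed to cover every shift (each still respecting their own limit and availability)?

3

10 slots to fill and no one can take more than 5, so at least ⌈10/5⌉ = 2 technicians are needed.
Any 2 technicians together have capacity at most 5+4 = 9 < 10 slots, so 2 can never suffice.
Gallo, Jules, and Ueda alone can cover everything: Jan 9→Jules, Jan 10→Jules, Jan 11→Gallo, Jan 12→Ueda, Jan 13→Ueda, Jan 14→Gallo, Jan 15→Gallo, Jan 16→Ueda, Jan 17→Ueda, Jan 18→Jules.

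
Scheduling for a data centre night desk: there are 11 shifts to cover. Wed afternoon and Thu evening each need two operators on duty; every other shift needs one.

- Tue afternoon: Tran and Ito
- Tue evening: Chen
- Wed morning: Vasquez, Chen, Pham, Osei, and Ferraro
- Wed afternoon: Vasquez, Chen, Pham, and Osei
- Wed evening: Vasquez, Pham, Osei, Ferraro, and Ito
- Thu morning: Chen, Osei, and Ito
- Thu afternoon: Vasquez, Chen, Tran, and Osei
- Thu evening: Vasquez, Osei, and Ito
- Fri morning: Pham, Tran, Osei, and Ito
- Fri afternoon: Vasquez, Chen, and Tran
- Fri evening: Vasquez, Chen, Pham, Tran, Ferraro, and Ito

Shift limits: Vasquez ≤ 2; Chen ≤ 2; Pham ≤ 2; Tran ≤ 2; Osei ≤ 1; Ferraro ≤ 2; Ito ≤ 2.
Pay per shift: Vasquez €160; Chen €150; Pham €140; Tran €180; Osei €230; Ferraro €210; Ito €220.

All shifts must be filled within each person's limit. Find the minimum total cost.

Tue evening can only be covered by Chen, so that assignment is forced.
Picking the cheapest available operator for each shift independently would cost €2010, but that ignores the shift limits.
An optimal schedule: Tue afternoon→Tran, Tue evening→Chen, Wed morning→Ferraro, Wed afternoon→Pham+Osei, Wed evening→Ferraro, Thu morning→Chen, Thu afternoon→Tran, Thu evening→Vasquez+Ito, Fri morning→Pham, Fri afternoon→Vasquez, Fri evening→Ito.
Total: 180 + 150 + 210 + 140 + 230 + 210 + 150 + 180 + 160 + 220 + 140 + 160 + 220 = €2350.

€2350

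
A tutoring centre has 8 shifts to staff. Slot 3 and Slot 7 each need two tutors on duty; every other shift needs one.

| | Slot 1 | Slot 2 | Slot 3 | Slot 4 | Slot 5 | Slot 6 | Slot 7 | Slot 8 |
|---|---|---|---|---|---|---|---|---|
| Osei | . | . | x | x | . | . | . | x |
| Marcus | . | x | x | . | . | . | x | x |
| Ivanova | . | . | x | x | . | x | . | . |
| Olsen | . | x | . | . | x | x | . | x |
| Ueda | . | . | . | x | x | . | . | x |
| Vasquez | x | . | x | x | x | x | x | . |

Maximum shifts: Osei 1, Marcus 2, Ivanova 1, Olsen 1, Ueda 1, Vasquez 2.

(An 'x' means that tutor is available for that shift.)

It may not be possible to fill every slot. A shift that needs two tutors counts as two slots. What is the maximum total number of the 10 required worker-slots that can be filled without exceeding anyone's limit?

8

Total capacity across all tutors is 1+2+1+1+1+2 = 8, and 10 slots are needed, so at most 8 can be filled.
An assignment achieving 8: Slot 1→Vasquez, Slot 2→Marcus, Slot 3→Osei, Slot 4→Ueda, Slot 5→Olsen, Slot 6→Ivanova, Slot 7→Marcus+Vasquez.
Loads: Osei 1/1, Marcus 2/2, Ivanova 1/1, Olsen 1/1, Ueda 1/1, Vasquez 2/2.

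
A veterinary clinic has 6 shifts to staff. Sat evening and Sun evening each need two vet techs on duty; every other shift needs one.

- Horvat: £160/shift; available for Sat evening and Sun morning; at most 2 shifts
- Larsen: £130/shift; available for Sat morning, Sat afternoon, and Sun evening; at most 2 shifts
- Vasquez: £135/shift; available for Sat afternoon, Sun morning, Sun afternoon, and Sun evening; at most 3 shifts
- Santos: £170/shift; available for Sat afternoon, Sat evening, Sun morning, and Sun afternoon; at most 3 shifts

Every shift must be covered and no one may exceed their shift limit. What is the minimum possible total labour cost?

Sat morning can only be covered by Larsen, so that assignment is forced.
Sat evening can only be covered by Horvat and Santos, so that assignment is forced.
Sun evening can only be covered by Larsen and Vasquez, so that assignment is forced.
Picking the cheapest available vet tech for each shift independently would cost £1125, but that ignores the shift limits.
An optimal schedule: Sat morning→Larsen, Sat afternoon→Vasquez, Sat evening→Horvat+Santos, Sun morning→Horvat, Sun afternoon→Vasquez, Sun evening→Larsen+Vasquez.
Total: 130 + 135 + 160 + 170 + 160 + 135 + 130 + 135 = £1155.

£1155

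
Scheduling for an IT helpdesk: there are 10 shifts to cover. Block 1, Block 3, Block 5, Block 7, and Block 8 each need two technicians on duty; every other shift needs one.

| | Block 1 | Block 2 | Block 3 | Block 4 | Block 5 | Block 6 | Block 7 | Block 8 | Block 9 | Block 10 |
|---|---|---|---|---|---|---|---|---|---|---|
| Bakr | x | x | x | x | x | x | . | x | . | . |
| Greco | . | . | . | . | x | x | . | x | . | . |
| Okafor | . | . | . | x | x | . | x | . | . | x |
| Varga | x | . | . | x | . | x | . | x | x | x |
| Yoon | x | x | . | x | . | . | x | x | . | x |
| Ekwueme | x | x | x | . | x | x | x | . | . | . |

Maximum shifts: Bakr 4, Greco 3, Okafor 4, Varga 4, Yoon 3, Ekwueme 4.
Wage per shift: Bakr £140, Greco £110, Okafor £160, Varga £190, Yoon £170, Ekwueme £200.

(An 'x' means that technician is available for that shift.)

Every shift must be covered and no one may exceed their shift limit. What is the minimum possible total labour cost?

Block 3 can only be covered by Bakr and Ekwueme, so that assignment is forced.
Block 9 can only be covered by Varga, so that assignment is forced.
Picking the cheapest available technician for each shift independently would cost £2220, but that ignores the shift limits.
An optimal schedule: Block 1→Bakr+Yoon, Block 2→Bakr, Block 3→Bakr+Ekwueme, Block 4→Okafor, Block 5→Greco+Okafor, Block 6→Greco, Block 7→Okafor+Yoon, Block 8→Greco+Bakr, Block 9→Varga, Block 10→Okafor.
Total: 140 + 170 + 140 + 140 + 200 + 160 + 110 + 160 + 110 + 160 + 170 + 110 + 140 + 190 + 160 = £2260.

£2260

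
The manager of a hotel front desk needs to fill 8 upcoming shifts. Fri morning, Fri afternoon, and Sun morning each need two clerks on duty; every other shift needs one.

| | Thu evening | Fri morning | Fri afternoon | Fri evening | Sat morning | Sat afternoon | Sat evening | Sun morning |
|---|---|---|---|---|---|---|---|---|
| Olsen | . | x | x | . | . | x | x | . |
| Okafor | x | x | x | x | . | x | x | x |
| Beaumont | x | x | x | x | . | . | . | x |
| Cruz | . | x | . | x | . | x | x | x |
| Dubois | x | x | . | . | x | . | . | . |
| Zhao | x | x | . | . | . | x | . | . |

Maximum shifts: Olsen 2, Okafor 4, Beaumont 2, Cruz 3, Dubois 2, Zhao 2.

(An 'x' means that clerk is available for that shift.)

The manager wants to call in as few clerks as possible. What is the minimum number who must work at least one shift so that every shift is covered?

4

11 slots to fill and no one can take more than 4, so at least ⌈11/4⌉ = 3 clerks are needed.
Any 3 clerks together have capacity at most 4+3+2 = 9 < 11 slots, so 3 can never suffice.
Olsen, Okafor, Cruz, and Dubois alone can cover everything: Thu evening→Okafor, Fri morning→Cruz+Dubois, Fri afternoon→Olsen+Okafor, Fri evening→Okafor, Sat morning→Dubois, Sat afternoon→Olsen, Sat evening→Cruz, Sun morning→Okafor+Cruz.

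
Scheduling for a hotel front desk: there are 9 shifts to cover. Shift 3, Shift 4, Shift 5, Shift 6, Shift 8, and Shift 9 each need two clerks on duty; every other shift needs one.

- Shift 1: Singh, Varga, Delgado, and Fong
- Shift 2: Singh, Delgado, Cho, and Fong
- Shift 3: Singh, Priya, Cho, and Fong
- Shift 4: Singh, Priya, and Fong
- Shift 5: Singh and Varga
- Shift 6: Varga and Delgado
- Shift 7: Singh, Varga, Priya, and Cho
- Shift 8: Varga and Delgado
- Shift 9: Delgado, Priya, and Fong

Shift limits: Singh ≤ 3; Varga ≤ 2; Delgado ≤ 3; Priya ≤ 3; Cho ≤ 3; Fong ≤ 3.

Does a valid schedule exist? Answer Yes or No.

Total capacity is 17 and 15 slots are needed, so capacity alone doesn't rule it out.
Shifts {Shift 5, Shift 6, Shift 8} need 6 worker-slots in total, but the clerks available for any of those shifts (Singh, Varga, and Delgado) can supply at most 5 among them. So no valid schedule exists.

No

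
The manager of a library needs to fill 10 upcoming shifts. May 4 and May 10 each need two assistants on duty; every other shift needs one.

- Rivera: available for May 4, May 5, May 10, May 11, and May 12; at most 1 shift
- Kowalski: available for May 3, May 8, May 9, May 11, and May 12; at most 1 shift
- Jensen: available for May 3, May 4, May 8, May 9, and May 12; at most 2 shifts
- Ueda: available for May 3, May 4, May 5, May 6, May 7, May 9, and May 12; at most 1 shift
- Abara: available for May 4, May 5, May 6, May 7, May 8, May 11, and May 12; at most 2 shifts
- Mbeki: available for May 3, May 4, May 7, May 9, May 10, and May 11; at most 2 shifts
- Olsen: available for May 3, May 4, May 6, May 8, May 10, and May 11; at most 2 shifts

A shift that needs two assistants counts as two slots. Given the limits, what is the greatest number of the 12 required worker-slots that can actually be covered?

11

Total capacity across all assistants is 1+1+2+1+2+2+2 = 11, and 12 slots are needed, so at most 11 can be filled.
An assignment achieving 11: May 3→Jensen, May 4→Mbeki+Olsen, May 5→Rivera, May 6→Ueda, May 7→Abara, May 8→Kowalski, May 9→Jensen, May 10→Mbeki+Olsen, May 11→Abara.
Loads: Rivera 1/1, Kowalski 1/1, Jensen 2/2, Ueda 1/1, Abara 2/2, Mbeki 2/2, Olsen 2/2.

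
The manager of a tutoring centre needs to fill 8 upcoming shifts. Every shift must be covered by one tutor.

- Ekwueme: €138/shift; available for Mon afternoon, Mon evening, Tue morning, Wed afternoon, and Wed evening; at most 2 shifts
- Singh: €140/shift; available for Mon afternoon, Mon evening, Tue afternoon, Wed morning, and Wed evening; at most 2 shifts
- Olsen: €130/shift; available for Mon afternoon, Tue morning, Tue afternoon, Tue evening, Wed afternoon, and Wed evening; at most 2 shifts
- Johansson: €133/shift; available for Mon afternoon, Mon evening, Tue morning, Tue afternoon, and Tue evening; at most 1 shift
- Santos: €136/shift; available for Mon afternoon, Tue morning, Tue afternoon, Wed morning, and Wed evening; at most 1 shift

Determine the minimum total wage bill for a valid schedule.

€1085

Picking the cheapest available tutor for each shift independently would cost €1049, but that ignores the shift limits.
An optimal schedule: Mon afternoon→Johansson, Mon evening→Ekwueme, Tue morning→Olsen, Tue afternoon→Singh, Tue evening→Olsen, Wed morning→Singh, Wed afternoon→Ekwueme, Wed evening→Santos.
Total: 133 + 138 + 130 + 140 + 130 + 140 + 138 + 136 = €1085.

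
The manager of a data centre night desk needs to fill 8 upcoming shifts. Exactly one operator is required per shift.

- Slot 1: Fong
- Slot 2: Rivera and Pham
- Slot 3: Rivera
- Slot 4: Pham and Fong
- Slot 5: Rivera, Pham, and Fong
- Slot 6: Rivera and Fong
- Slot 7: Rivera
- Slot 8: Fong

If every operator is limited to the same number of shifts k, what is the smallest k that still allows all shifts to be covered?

3

With 3 operators and 8 worker-slots to fill, someone must work at least ⌈8/3⌉ = 3 shifts, so k ≥ 3.
k = 3 works: Slot 1→Fong, Slot 2→Rivera, Slot 3→Rivera, Slot 4→Pham, Slot 5→Pham, Slot 6→Fong, Slot 7→Rivera, Slot 8→Fong.
Loads: Rivera 3, Pham 2, Fong 3 — all ≤ 3.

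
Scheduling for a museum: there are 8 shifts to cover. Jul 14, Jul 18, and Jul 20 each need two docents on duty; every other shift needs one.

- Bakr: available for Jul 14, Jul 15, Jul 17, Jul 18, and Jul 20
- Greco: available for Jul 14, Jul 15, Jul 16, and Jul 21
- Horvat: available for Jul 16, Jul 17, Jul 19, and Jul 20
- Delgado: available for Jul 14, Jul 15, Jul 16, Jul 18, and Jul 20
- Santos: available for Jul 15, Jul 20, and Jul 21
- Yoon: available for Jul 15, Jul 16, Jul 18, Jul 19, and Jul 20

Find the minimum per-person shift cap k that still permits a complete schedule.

With 6 docents and 11 worker-slots to fill, someone must work at least ⌈11/6⌉ = 2 shifts, so k ≥ 2.
k = 2 works: Jul 14→Bakr+Greco, Jul 15→Delgado, Jul 16→Horvat, Jul 17→Bakr, Jul 18→Delgado+Yoon, Jul 19→Horvat, Jul 20→Santos+Yoon, Jul 21→Greco.
Loads: Bakr 2, Greco 2, Horvat 2, Delgado 2, Santos 1, Yoon 2 — all ≤ 2.

2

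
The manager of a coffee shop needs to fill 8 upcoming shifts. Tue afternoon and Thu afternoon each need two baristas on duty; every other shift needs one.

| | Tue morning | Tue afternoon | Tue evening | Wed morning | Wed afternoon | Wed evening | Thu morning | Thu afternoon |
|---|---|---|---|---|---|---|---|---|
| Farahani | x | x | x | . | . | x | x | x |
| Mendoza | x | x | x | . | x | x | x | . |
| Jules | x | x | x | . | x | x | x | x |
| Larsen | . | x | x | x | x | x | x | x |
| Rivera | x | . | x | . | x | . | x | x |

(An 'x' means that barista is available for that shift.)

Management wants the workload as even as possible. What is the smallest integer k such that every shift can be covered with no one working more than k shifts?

2

With 5 baristas and 10 worker-slots to fill, someone must work at least ⌈10/5⌉ = 2 shifts, so k ≥ 2.
k = 2 works: Tue morning→Farahani, Tue afternoon→Jules+Larsen, Tue evening→Mendoza, Wed morning→Larsen, Wed afternoon→Mendoza, Wed evening→Farahani, Thu morning→Rivera, Thu afternoon→Jules+Rivera.
Loads: Farahani 2, Mendoza 2, Jules 2, Larsen 2, Rivera 2 — all ≤ 2.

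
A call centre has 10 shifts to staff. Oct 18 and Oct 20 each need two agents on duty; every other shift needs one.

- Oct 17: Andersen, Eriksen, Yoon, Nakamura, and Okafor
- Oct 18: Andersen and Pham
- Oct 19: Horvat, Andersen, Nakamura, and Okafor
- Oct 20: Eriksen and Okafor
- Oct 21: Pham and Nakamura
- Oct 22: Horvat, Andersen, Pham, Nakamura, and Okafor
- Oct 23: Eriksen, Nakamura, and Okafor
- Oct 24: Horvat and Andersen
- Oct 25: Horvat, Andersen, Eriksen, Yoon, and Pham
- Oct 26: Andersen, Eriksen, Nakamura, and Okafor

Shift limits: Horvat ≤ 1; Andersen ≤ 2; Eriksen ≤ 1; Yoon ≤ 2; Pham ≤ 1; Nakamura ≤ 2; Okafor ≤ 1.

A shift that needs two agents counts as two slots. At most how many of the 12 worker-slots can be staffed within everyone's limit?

10

Total capacity across all agents is 1+2+1+2+1+2+1 = 10, and 12 slots are needed, so at most 10 can be filled.
An assignment achieving 10: Oct 17→Yoon, Oct 18→Andersen+Pham, Oct 19→Andersen, Oct 20→Eriksen+Okafor, Oct 21→Nakamura, Oct 23→Nakamura, Oct 24→Horvat, Oct 25→Yoon.
Loads: Horvat 1/1, Andersen 2/2, Eriksen 1/1, Yoon 2/2, Pham 1/1, Nakamura 2/2, Okafor 1/1.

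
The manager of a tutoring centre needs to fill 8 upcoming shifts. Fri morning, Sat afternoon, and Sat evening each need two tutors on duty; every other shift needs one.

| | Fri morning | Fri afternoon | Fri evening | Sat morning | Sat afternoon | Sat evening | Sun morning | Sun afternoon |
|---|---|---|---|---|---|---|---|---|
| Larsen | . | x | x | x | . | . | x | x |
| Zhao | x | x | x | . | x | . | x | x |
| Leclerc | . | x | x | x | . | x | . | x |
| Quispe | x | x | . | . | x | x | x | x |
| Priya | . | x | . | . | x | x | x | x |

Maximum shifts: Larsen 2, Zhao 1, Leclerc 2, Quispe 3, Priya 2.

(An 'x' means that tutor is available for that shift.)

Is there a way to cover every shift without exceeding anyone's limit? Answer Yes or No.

Total capacity is 2+1+2+3+2 = 10 but 11 worker-slots are needed — infeasible.

No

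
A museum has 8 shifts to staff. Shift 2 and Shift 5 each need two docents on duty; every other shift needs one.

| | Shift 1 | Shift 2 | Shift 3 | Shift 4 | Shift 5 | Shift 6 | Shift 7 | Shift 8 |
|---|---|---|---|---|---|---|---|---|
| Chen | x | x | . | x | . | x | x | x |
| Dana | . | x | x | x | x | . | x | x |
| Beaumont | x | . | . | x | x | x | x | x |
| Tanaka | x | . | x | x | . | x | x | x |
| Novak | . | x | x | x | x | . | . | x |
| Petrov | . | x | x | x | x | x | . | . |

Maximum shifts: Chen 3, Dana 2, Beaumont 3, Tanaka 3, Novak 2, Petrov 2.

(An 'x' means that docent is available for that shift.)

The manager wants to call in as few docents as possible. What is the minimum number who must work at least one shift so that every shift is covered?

4

10 slots to fill and no one can take more than 3, so at least ⌈10/3⌉ = 4 docents are needed.
Chen, Dana, Beaumont, and Tanaka alone can cover everything: Shift 1→Chen, Shift 2→Chen+Dana, Shift 3→Tanaka, Shift 4→Beaumont, Shift 5→Dana+Beaumont, Shift 6→Chen, Shift 7→Beaumont, Shift 8→Tanaka.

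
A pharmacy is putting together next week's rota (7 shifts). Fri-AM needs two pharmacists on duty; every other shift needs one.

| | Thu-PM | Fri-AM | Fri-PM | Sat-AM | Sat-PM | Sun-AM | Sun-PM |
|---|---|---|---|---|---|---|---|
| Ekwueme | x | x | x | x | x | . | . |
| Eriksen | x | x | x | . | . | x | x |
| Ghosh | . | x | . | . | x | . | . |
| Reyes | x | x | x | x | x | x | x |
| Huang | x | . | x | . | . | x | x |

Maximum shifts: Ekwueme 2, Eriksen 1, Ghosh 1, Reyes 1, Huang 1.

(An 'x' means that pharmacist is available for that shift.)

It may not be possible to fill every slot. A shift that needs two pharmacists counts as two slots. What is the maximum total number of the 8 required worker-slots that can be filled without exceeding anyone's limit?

Total capacity across all pharmacists is 2+1+1+1+1 = 6, and 8 slots are needed, so at most 6 can be filled.
An assignment achieving 6: Thu-PM→Huang, Fri-AM→Ghosh, Sat-AM→Ekwueme, Sat-PM→Ekwueme, Sun-AM→Eriksen, Sun-PM→Reyes.
Loads: Ekwueme 2/2, Eriksen 1/1, Ghosh 1/1, Reyes 1/1, Huang 1/1.

6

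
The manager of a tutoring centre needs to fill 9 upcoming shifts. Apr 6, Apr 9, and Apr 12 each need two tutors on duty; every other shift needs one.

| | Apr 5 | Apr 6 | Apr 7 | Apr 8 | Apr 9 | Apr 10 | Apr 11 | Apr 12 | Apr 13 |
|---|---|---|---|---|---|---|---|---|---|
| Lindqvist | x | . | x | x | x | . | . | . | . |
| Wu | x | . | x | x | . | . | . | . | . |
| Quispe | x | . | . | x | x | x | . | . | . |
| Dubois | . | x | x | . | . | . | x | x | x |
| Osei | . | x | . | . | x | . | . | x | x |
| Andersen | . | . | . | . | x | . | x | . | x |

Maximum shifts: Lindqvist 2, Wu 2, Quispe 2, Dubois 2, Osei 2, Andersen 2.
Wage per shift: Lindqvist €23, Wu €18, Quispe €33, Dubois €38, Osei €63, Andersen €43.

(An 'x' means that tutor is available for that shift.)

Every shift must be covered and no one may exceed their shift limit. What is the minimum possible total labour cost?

€436

Apr 6 can only be covered by Dubois and Osei, so that assignment is forced.
Apr 10 can only be covered by Quispe, so that assignment is forced.
Apr 12 can only be covered by Dubois and Osei, so that assignment is forced.
Picking the cheapest available tutor for each shift independently would cost €421, but that ignores the shift limits.
An optimal schedule: Apr 5→Lindqvist, Apr 6→Dubois+Osei, Apr 7→Wu, Apr 8→Wu, Apr 9→Lindqvist+Quispe, Apr 10→Quispe, Apr 11→Andersen, Apr 12→Dubois+Osei, Apr 13→Andersen.
Total: 23 + 38 + 63 + 18 + 18 + 23 + 33 + 33 + 43 + 38 + 63 + 43 = €436.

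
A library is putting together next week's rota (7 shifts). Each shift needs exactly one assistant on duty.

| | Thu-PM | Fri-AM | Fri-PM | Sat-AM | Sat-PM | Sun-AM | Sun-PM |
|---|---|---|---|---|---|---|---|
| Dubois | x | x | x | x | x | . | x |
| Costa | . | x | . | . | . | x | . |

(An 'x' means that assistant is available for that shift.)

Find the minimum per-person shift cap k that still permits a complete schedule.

With 2 assistants and 7 worker-slots to fill, someone must work at least ⌈7/2⌉ = 4 shifts, so k ≥ 4.
k = 4 fails: Shifts {Thu-PM, Fri-PM, Sat-AM, Sat-PM, Sun-PM} need 5 worker-slots in total, but the assistants available for any of those shifts (Dubois) can supply at most 4 among them. So no valid schedule exists.
k = 5 works: Thu-PM→Dubois, Fri-AM→Costa, Fri-PM→Dubois, Sat-AM→Dubois, Sat-PM→Dubois, Sun-AM→Costa, Sun-PM→Dubois.
Loads: Dubois 5, Costa 2 — all ≤ 5.

5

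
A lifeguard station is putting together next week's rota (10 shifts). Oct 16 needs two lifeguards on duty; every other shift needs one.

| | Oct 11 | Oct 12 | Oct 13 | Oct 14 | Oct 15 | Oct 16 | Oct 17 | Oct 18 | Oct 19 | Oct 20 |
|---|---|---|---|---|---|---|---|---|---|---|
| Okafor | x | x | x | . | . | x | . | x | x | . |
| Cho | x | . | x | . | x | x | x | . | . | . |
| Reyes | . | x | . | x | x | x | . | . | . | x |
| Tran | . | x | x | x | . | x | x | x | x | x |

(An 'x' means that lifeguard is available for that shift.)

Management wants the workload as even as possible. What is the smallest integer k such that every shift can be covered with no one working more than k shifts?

With 4 lifeguards and 11 worker-slots to fill, someone must work at least ⌈11/4⌉ = 3 shifts, so k ≥ 3.
k = 3 works: Oct 11→Okafor, Oct 12→Reyes, Oct 13→Tran, Oct 14→Reyes, Oct 15→Cho, Oct 16→Cho+Tran, Oct 17→Cho, Oct 18→Okafor, Oct 19→Okafor, Oct 20→Reyes.
Loads: Okafor 3, Cho 3, Reyes 3, Tran 2 — all ≤ 3.

3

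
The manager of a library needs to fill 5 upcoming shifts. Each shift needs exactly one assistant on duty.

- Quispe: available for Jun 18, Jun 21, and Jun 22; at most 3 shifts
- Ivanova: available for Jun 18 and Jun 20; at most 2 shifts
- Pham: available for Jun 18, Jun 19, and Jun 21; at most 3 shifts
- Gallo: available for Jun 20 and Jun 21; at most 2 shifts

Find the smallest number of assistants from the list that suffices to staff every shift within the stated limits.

3

5 slots to fill and no one can take more than 3, so at least ⌈5/3⌉ = 2 assistants are needed.
Shifts {Jun 19, Jun 20, Jun 22} need 3 slots, but among the assistants available for them (Quispe, Ivanova, Pham, and Gallo) any 2 together supply at most 2. So 2 assistants are not enough.
Quispe, Ivanova, and Pham alone can cover everything: Jun 18→Quispe, Jun 19→Pham, Jun 20→Ivanova, Jun 21→Quispe, Jun 22→Quispe.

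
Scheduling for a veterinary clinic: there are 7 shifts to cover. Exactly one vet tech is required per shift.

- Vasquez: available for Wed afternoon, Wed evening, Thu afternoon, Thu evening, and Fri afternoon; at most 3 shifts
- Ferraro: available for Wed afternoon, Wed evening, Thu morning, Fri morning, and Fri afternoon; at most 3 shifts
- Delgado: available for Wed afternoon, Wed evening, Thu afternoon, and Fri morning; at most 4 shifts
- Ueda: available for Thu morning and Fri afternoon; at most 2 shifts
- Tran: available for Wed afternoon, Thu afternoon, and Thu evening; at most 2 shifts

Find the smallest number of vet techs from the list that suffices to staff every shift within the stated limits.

3

7 slots to fill and no one can take more than 4, so at least ⌈7/4⌉ = 2 vet techs are needed.
No set of 2 vet techs can cover every shift (each such set leaves at least one shift with no one available or exceeds a cap).
Vasquez, Ferraro, and Delgado alone can cover everything: Wed afternoon→Ferraro, Wed evening→Delgado, Thu morning→Ferraro, Thu afternoon→Vasquez, Thu evening→Vasquez, Fri morning→Ferraro, Fri afternoon→Vasquez.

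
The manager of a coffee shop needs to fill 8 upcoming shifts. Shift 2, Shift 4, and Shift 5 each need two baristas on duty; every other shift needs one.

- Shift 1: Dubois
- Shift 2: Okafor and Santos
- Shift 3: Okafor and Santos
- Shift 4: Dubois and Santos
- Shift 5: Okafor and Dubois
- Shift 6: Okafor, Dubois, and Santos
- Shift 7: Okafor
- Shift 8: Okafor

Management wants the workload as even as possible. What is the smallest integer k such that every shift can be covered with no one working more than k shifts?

With 3 baristas and 11 worker-slots to fill, someone must work at least ⌈11/3⌉ = 4 shifts, so k ≥ 4.
k = 4 works: Shift 1→Dubois, Shift 2→Okafor+Santos, Shift 3→Santos, Shift 4→Dubois+Santos, Shift 5→Okafor+Dubois, Shift 6→Dubois, Shift 7→Okafor, Shift 8→Okafor.
Loads: Okafor 4, Dubois 4, Santos 3 — all ≤ 4.

4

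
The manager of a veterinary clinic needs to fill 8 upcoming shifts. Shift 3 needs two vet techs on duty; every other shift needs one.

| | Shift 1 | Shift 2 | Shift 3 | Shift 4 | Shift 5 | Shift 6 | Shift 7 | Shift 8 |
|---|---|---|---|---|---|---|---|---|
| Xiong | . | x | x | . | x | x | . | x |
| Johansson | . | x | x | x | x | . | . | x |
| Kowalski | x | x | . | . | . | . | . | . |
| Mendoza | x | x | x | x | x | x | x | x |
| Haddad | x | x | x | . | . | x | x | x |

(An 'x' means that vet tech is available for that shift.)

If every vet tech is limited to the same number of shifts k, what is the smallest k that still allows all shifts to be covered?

2

With 5 vet techs and 9 worker-slots to fill, someone must work at least ⌈9/5⌉ = 2 shifts, so k ≥ 2.
k = 2 works: Shift 1→Kowalski, Shift 2→Kowalski, Shift 3→Mendoza+Haddad, Shift 4→Johansson, Shift 5→Xiong, Shift 6→Xiong, Shift 7→Mendoza, Shift 8→Johansson.
Loads: Xiong 2, Johansson 2, Kowalski 2, Mendoza 2, Haddad 1 — all ≤ 2.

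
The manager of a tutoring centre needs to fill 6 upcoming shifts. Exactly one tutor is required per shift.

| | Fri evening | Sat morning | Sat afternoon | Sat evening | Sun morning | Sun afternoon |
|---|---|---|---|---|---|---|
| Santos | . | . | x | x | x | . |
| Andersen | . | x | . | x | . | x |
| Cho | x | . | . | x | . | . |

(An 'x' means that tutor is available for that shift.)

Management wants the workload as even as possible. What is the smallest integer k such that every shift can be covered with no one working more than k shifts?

With 3 tutors and 6 worker-slots to fill, someone must work at least ⌈6/3⌉ = 2 shifts, so k ≥ 2.
k = 2 works: Fri evening→Cho, Sat morning→Andersen, Sat afternoon→Santos, Sat evening→Cho, Sun morning→Santos, Sun afternoon→Andersen.
Loads: Santos 2, Andersen 2, Cho 2 — all ≤ 2.

2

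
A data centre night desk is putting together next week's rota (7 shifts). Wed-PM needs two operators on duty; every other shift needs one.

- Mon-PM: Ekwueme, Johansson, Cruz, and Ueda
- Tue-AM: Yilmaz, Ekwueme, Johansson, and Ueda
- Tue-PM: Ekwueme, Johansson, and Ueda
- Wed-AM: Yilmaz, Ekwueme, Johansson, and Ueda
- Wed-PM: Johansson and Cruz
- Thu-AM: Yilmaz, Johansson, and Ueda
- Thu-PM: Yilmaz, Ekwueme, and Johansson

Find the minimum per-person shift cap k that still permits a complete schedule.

With 5 operators and 8 worker-slots to fill, someone must work at least ⌈8/5⌉ = 2 shifts, so k ≥ 2.
k = 2 works: Mon-PM→Ekwueme, Tue-AM→Johansson, Tue-PM→Ekwueme, Wed-AM→Ueda, Wed-PM→Johansson+Cruz, Thu-AM→Yilmaz, Thu-PM→Yilmaz.
Loads: Yilmaz 2, Ekwueme 2, Johansson 2, Cruz 1, Ueda 1 — all ≤ 2.

2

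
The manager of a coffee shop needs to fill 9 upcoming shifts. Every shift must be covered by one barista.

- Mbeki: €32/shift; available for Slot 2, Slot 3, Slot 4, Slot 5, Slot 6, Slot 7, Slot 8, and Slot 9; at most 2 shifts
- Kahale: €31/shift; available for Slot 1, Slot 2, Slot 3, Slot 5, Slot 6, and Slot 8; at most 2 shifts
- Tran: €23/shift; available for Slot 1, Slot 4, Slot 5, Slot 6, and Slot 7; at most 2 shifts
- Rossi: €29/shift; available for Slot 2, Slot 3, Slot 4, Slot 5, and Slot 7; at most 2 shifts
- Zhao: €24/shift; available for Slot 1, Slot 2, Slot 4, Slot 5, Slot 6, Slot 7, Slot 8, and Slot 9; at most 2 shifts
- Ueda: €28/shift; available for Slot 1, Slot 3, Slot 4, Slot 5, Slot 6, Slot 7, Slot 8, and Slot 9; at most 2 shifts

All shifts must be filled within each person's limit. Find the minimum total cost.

Picking the cheapest available barista for each shift independently would cost €215, but that ignores the shift limits.
An optimal schedule: Slot 1→Tran, Slot 2→Zhao, Slot 3→Ueda, Slot 4→Tran, Slot 5→Rossi, Slot 6→Kahale, Slot 7→Rossi, Slot 8→Ueda, Slot 9→Zhao.
Total: 23 + 24 + 28 + 23 + 29 + 31 + 29 + 28 + 24 = €239.

€239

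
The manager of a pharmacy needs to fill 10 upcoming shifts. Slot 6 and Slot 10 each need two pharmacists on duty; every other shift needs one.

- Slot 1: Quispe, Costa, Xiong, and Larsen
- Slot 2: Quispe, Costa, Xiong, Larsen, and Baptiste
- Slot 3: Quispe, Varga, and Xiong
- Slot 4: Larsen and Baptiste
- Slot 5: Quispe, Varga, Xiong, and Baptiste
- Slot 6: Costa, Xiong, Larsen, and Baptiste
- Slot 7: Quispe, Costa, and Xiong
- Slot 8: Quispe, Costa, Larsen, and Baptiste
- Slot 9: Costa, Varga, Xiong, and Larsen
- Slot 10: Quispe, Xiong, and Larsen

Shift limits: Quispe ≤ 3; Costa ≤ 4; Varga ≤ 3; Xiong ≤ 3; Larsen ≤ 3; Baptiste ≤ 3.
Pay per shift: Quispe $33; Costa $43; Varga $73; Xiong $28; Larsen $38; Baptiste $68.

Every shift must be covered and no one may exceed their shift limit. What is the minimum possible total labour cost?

$426

Picking the cheapest available pharmacist for each shift independently would cost $366, but that ignores the shift limits.
An optimal schedule: Slot 1→Quispe, Slot 2→Costa, Slot 3→Xiong, Slot 4→Larsen, Slot 5→Quispe, Slot 6→Larsen+Costa, Slot 7→Xiong, Slot 8→Larsen, Slot 9→Costa, Slot 10→Xiong+Quispe.
Total: 33 + 43 + 28 + 38 + 33 + 38 + 43 + 28 + 38 + 43 + 28 + 33 = $426.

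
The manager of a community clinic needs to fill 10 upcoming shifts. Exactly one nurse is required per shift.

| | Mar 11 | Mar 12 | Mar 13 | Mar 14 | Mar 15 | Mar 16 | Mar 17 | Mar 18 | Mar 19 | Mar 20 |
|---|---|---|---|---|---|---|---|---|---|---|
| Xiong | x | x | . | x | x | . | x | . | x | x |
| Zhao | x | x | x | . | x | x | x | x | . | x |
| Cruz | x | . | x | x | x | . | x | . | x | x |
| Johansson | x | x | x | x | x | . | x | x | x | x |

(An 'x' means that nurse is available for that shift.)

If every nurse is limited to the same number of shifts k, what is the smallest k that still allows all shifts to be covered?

With 4 nurses and 10 worker-slots to fill, someone must work at least ⌈10/4⌉ = 3 shifts, so k ≥ 3.
k = 3 works: Mar 11→Cruz, Mar 12→Xiong, Mar 13→Zhao, Mar 14→Xiong, Mar 15→Cruz, Mar 16→Zhao, Mar 17→Cruz, Mar 18→Zhao, Mar 19→Xiong, Mar 20→Johansson.
Loads: Xiong 3, Zhao 3, Cruz 3, Johansson 1 — all ≤ 3.

3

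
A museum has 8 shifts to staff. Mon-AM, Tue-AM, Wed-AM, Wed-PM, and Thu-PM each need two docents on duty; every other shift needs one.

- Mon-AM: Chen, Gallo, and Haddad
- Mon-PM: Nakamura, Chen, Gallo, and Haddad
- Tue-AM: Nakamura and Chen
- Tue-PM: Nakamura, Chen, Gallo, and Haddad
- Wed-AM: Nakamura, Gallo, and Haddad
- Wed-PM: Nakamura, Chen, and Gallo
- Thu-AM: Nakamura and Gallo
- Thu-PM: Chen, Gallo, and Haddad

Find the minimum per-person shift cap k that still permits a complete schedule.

With 4 docents and 13 worker-slots to fill, someone must work at least ⌈13/4⌉ = 4 shifts, so k ≥ 4.
k = 4 works: Mon-AM→Chen+Gallo, Mon-PM→Gallo, Tue-AM→Nakamura+Chen, Tue-PM→Haddad, Wed-AM→Nakamura+Gallo, Wed-PM→Nakamura+Chen, Thu-AM→Nakamura, Thu-PM→Chen+Gallo.
Loads: Nakamura 4, Chen 4, Gallo 4, Haddad 1 — all ≤ 4.

4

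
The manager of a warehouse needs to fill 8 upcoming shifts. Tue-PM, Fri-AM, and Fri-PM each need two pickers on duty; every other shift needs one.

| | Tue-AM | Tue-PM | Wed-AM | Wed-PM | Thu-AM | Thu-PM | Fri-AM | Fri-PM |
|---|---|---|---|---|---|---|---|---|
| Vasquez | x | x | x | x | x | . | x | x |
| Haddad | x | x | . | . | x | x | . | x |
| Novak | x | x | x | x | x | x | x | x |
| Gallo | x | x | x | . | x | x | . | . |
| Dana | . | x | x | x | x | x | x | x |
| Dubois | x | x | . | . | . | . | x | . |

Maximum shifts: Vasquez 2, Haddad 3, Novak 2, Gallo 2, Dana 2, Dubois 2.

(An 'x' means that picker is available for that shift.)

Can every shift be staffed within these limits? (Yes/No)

One valid schedule: Tue-AM→Haddad, Tue-PM→Gallo+Dubois, Wed-AM→Vasquez, Wed-PM→Vasquez, Thu-AM→Haddad, Thu-PM→Haddad, Fri-AM→Novak+Dana, Fri-PM→Novak+Dana.
Loads: Vasquez 2/2, Haddad 3/3, Novak 2/2, Gallo 1/2, Dana 2/2, Dubois 1/2 — all within limits.

Yes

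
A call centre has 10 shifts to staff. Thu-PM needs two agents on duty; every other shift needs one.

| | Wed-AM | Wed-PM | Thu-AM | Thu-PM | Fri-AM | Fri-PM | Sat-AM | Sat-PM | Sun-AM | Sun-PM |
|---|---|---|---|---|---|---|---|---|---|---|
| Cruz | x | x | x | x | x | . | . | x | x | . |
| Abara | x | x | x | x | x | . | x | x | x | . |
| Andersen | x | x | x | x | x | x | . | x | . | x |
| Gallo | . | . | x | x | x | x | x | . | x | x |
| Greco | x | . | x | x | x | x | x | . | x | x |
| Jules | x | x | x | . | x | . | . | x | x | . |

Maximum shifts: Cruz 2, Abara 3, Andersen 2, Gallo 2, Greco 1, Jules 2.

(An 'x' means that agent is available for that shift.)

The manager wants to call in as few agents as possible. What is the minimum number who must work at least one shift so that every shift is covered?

11 slots to fill and no one can take more than 3, so at least ⌈11/3⌉ = 4 agents are needed.
Any 4 agents together have capacity at most 3+2+2+2 = 9 < 11 slots, so 4 can never suffice.
Cruz, Abara, Andersen, Gallo, and Jules alone can cover everything: Wed-AM→Cruz, Wed-PM→Cruz, Thu-AM→Jules, Thu-PM→Abara+Gallo, Fri-AM→Jules, Fri-PM→Andersen, Sat-AM→Abara, Sat-PM→Abara, Sun-AM→Gallo, Sun-PM→Andersen.

5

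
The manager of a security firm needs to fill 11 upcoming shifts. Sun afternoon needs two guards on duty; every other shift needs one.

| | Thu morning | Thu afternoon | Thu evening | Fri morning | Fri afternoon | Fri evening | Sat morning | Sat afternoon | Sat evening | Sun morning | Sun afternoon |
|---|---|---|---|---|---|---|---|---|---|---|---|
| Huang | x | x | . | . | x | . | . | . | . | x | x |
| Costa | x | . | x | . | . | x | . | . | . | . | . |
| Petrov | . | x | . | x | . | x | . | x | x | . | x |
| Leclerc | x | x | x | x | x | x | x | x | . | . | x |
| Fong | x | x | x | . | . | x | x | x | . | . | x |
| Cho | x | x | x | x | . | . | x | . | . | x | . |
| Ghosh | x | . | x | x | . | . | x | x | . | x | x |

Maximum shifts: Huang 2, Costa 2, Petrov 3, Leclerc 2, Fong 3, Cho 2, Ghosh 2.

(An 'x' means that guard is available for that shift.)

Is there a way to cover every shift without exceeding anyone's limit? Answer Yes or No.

Sat evening can only be covered by Petrov, so that assignment is forced.
One valid schedule: Thu morning→Fong, Thu afternoon→Leclerc, Thu evening→Costa, Fri morning→Petrov, Fri afternoon→Huang, Fri evening→Costa, Sat morning→Leclerc, Sat afternoon→Petrov, Sat evening→Petrov, Sun morning→Huang, Sun afternoon→Fong+Ghosh.
Loads: Huang 2/2, Costa 2/2, Petrov 3/3, Leclerc 2/2, Fong 2/3, Cho 0/2, Ghosh 1/2 — all within limits.

Yes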